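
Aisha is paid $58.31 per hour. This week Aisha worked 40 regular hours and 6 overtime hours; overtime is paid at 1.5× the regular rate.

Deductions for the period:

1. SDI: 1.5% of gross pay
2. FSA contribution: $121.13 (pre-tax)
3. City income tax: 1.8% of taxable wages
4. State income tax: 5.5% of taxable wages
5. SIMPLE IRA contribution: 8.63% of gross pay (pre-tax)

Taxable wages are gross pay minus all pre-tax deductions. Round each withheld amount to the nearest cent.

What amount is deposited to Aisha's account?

$2264.89

Regular pay: 40 × $58.31 = $2332.40
Overtime pay: 6 × $58.31 × 1.5 = $524.79
Gross pay = $2332.40 + $524.79 = $2857.19
FSA contribution: $121.13
SIMPLE IRA contribution: $2857.19 × 0.0863 = $246.58
Pre-tax total = $121.13 + $246.58 = $367.71
Taxable wages = $2857.19 − $367.71 = $2489.48
City income tax: $2489.48 × 0.018 = $44.81
State income tax: $2489.48 × 0.055 = $136.92
SDI: $2857.19 × 0.015 = $42.86
Total deductions = $121.13 + $246.58 + $44.81 + $136.92 + $42.86 = $592.30
Net pay = $2857.19 − $592.30 = $2264.89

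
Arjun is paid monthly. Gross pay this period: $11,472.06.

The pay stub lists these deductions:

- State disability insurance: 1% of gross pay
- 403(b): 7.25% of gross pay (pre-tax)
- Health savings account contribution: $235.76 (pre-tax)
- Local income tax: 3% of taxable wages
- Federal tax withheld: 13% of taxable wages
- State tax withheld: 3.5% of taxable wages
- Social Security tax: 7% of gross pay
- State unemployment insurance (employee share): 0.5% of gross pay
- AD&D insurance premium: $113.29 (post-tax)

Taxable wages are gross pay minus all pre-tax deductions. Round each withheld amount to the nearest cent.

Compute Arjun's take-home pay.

Health savings account contribution: $235.76
403(b): $11,472.06 × 0.0725 = $831.72
Pre-tax total = $235.76 + $831.72 = $1,067.48
Taxable wages = $11,472.06 − $1,067.48 = $10,404.58
State tax withheld: $10,404.58 × 0.035 = $364.16
Local income tax: $10,404.58 × 0.03 = $312.14
Federal tax withheld: $10,404.58 × 0.13 = $1,352.60
Social Security tax: $11,472.06 × 0.07 = $803.04
State unemployment insurance (employee share): $11,472.06 × 0.005 = $57.36
State disability insurance: $11,472.06 × 0.01 = $114.72
AD&D insurance premium: $113.29
Total deductions = $235.76 + $831.72 + $364.16 + $312.14 + $1,352.60 + $803.04 + $57.36 + $114.72 + $113.29 = $4,184.79
Net pay = $11,472.06 − $4,184.79 = $7,287.27

$7,287.27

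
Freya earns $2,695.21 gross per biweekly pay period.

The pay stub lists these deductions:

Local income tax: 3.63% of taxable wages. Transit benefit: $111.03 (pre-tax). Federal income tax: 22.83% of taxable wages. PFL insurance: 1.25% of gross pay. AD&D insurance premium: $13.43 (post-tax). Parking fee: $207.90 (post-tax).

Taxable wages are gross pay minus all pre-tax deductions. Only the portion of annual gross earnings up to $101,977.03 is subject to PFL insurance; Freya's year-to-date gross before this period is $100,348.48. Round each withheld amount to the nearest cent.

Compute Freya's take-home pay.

Transit benefit: $111.03
Taxable wages = $2,695.21 − $111.03 = $2,584.18
Local income tax: $2,584.18 × 0.0363 = $93.81
Federal income tax: $2,584.18 × 0.2283 = $589.97
PFL insurance: only $101,977.03 − $100,348.48 = $1,628.55 of this check is subject → $1,628.55 × 0.0125 = $20.36
Parking fee: $207.90
AD&D insurance premium: $13.43
Total deductions = $111.03 + $93.81 + $589.97 + $20.36 + $207.90 + $13.43 = $1,036.50
Net pay = $2,695.21 − $1,036.50 = $1,658.71

$1,658.71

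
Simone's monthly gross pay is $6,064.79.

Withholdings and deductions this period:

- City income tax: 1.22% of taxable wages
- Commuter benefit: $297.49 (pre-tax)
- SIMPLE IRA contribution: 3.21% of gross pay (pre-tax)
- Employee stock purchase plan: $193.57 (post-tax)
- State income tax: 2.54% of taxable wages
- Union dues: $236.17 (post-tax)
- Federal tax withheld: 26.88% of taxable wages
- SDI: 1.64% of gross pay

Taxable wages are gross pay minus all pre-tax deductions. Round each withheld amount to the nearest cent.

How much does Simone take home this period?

SIMPLE IRA contribution: $6,064.79 × 0.0321 = $194.68
Commuter benefit: $297.49
Pre-tax total = $194.68 + $297.49 = $492.17
Taxable wages = $6,064.79 − $492.17 = $5,572.62
City income tax: $5,572.62 × 0.0122 = $67.99
Federal tax withheld: $5,572.62 × 0.2688 = $1,497.92
State income tax: $5,572.62 × 0.0254 = $141.54
SDI: $6,064.79 × 0.0164 = $99.46
Union dues: $236.17
Employee stock purchase plan: $193.57
Total deductions = $194.68 + $297.49 + $67.99 + $1,497.92 + $141.54 + $99.46 + $236.17 + $193.57 = $2,728.82
Net pay = $6,064.79 − $2,728.82 = $3,335.97

$3,335.97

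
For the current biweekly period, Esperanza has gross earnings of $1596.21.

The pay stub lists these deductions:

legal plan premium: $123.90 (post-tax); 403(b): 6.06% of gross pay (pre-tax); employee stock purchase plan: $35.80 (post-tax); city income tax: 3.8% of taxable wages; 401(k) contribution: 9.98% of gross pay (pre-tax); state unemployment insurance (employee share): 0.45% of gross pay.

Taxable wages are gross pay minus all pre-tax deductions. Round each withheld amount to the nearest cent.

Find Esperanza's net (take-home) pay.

$1122.37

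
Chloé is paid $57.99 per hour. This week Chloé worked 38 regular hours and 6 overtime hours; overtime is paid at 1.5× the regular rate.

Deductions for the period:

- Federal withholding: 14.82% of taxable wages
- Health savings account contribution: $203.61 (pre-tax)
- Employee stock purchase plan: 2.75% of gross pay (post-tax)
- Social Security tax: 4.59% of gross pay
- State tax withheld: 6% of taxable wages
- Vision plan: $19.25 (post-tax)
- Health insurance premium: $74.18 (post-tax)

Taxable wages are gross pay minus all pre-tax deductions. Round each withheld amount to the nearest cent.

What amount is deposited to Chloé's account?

$1,703.37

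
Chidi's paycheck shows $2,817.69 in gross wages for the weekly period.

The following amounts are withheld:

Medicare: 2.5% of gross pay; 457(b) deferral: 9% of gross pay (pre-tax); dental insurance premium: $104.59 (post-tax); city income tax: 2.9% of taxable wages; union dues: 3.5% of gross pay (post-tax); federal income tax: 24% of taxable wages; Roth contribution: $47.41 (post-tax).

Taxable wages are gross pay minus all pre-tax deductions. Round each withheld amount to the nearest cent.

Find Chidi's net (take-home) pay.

$1,553.30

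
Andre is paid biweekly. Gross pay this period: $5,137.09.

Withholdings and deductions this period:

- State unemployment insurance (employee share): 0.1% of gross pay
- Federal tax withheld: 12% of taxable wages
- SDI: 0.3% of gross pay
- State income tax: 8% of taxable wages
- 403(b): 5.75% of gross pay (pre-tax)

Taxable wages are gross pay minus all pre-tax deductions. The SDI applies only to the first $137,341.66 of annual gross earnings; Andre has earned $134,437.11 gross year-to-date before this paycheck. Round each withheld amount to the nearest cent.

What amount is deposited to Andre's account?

$3,859.51

403(b): $5,137.09 × 0.0575 = $295.38
Taxable wages = $5,137.09 − $295.38 = $4,841.71
Federal tax withheld: $4,841.71 × 0.12 = $581.01
State income tax: $4,841.71 × 0.08 = $387.34
State unemployment insurance (employee share): $5,137.09 × 0.001 = $5.14
SDI: only $137,341.66 − $134,437.11 = $2,904.55 of this check is subject → $2,904.55 × 0.003 = $8.71
Total deductions = $295.38 + $581.01 + $387.34 + $5.14 + $8.71 = $1,277.58
Net pay = $5,137.09 − $1,277.58 = $3,859.51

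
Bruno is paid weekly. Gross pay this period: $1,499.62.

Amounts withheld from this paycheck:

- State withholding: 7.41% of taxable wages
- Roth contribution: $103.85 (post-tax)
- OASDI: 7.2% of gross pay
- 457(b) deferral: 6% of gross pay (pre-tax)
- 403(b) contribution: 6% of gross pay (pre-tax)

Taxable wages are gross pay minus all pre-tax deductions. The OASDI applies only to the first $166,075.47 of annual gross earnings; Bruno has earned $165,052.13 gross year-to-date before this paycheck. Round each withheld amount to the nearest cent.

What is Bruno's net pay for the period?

403(b) contribution: $1,499.62 × 0.06 = $89.98
457(b) deferral: $1,499.62 × 0.06 = $89.98
Pre-tax total = $89.98 + $89.98 = $179.96
Taxable wages = $1,499.62 − $179.96 = $1,319.66
State withholding: $1,319.66 × 0.0741 = $97.79
OASDI: only $166,075.47 − $165,052.13 = $1,023.34 of this check is subject → $1,023.34 × 0.072 = $73.68
Roth contribution: $103.85
Total deductions = $89.98 + $89.98 + $97.79 + $73.68 + $103.85 = $455.28
Net pay = $1,499.62 − $455.28 = $1,044.34

$1,044.34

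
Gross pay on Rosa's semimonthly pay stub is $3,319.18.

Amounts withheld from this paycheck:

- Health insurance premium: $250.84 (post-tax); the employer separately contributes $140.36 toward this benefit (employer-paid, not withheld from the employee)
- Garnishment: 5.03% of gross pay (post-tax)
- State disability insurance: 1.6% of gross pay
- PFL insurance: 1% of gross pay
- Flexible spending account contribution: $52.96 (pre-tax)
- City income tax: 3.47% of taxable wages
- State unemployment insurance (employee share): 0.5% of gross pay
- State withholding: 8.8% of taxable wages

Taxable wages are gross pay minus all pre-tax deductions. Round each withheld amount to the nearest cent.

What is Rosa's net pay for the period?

$2,344.76

Flexible spending account contribution: $52.96
Taxable wages = $3,319.18 − $52.96 = $3,266.22
City income tax: $3,266.22 × 0.0347 = $113.34
State withholding: $3,266.22 × 0.088 = $287.43
State unemployment insurance (employee share): $3,319.18 × 0.005 = $16.60
State disability insurance: $3,319.18 × 0.016 = $53.11
PFL insurance: $3,319.18 × 0.01 = $33.19
Health insurance premium: $250.84
Garnishment: $3,319.18 × 0.0503 = $166.95
(Employer's $140.36 toward health insurance premium is not withheld from the employee.)
Total deductions = $52.96 + $113.34 + $287.43 + $16.60 + $53.11 + $33.19 + $250.84 + $166.95 = $974.42
Net pay = $3,319.18 − $974.42 = $2,344.76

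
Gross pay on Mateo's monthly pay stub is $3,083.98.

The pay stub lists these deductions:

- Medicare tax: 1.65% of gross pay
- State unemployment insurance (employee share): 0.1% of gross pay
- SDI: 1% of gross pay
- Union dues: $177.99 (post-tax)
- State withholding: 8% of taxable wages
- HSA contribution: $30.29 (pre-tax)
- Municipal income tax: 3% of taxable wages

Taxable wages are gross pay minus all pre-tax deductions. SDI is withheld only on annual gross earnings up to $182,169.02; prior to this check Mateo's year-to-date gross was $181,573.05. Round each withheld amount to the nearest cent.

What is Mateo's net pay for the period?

HSA contribution: $30.29
Taxable wages = $3,083.98 − $30.29 = $3,053.69
State withholding: $3,053.69 × 0.08 = $244.30
Municipal income tax: $3,053.69 × 0.03 = $91.61
SDI: only $182,169.02 − $181,573.05 = $595.97 of this check is subject → $595.97 × 0.01 = $5.96
State unemployment insurance (employee share): $3,083.98 × 0.001 = $3.08
Medicare tax: $3,083.98 × 0.0165 = $50.89
Union dues: $177.99
Total deductions = $30.29 + $244.30 + $91.61 + $5.96 + $3.08 + $50.89 + $177.99 = $604.12
Net pay = $3,083.98 − $604.12 = $2,479.86

$2,479.86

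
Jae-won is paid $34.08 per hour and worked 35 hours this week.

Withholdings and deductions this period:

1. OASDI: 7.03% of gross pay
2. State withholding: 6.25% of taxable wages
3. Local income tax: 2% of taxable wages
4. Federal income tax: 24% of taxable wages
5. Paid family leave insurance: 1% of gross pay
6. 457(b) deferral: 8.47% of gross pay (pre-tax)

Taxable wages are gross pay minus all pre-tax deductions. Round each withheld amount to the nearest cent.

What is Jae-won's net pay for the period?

$643.89

Gross pay: 35 × $34.08 = $1,192.80
457(b) deferral: $1,192.80 × 0.0847 = $101.03
Taxable wages = $1,192.80 − $101.03 = $1,091.77
Federal income tax: $1,091.77 × 0.24 = $262.02
Local income tax: $1,091.77 × 0.02 = $21.84
State withholding: $1,091.77 × 0.0625 = $68.24
OASDI: $1,192.80 × 0.0703 = $83.85
Paid family leave insurance: $1,192.80 × 0.01 = $11.93
Total deductions = $101.03 + $262.02 + $21.84 + $68.24 + $83.85 + $11.93 = $548.91
Net pay = $1,192.80 − $548.91 = $643.89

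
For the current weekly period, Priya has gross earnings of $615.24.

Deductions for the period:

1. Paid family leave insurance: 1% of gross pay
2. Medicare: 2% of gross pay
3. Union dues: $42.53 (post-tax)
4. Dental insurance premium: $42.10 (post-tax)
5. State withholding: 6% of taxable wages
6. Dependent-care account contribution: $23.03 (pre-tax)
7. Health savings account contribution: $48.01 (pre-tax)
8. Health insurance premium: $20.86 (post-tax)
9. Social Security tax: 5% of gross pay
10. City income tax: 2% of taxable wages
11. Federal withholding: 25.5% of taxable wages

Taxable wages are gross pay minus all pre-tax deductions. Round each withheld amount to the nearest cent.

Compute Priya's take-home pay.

Dependent-care account contribution: $23.03
Health savings account contribution: $48.01
Pre-tax total = $23.03 + $48.01 = $71.04
Taxable wages = $615.24 − $71.04 = $544.20
City income tax: $544.20 × 0.02 = $10.88
Federal withholding: $544.20 × 0.255 = $138.77
State withholding: $544.20 × 0.06 = $32.65
Medicare: $615.24 × 0.02 = $12.30
Social Security tax: $615.24 × 0.05 = $30.76
Paid family leave insurance: $615.24 × 0.01 = $6.15
Union dues: $42.53
Health insurance premium: $20.86
Dental insurance premium: $42.10
Total deductions = $23.03 + $48.01 + $10.88 + $138.77 + $32.65 + $12.30 + $30.76 + $6.15 + $42.53 + $20.86 + $42.10 = $408.04
Net pay = $615.24 − $408.04 = $207.20

$207.20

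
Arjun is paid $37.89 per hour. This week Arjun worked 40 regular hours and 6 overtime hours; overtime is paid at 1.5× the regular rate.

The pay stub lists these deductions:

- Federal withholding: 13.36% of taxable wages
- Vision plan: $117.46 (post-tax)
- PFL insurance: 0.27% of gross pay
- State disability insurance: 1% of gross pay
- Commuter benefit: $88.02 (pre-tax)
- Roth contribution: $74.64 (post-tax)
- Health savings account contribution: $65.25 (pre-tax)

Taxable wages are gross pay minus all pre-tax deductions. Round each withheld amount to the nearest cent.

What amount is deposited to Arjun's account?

Regular pay: 40 × $37.89 = $1,515.60
Overtime pay: 6 × $37.89 × 1.5 = $341.01
Gross pay = $1,515.60 + $341.01 = $1,856.61
Commuter benefit: $88.02
Health savings account contribution: $65.25
Pre-tax total = $88.02 + $65.25 = $153.27
Taxable wages = $1,856.61 − $153.27 = $1,703.34
Federal withholding: $1,703.34 × 0.1336 = $227.57
State disability insurance: $1,856.61 × 0.01 = $18.57
PFL insurance: $1,856.61 × 0.0027 = $5.01
Vision plan: $117.46
Roth contribution: $74.64
Total deductions = $88.02 + $65.25 + $227.57 + $18.57 + $5.01 + $117.46 + $74.64 = $596.52
Net pay = $1,856.61 − $596.52 = $1,260.09

$1,260.09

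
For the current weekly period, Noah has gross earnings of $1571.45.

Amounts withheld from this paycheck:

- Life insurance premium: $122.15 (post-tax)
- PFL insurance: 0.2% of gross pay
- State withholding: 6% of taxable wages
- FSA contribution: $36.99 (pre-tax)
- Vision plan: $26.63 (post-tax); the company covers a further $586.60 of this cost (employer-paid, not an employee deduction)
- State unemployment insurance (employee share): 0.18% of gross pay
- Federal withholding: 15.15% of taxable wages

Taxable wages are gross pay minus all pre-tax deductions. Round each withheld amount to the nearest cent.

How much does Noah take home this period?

$1055.17

FSA contribution: $36.99
Taxable wages = $1571.45 − $36.99 = $1534.46
Federal withholding: $1534.46 × 0.1515 = $232.47
State withholding: $1534.46 × 0.06 = $92.07
State unemployment insurance (employee share): $1571.45 × 0.0018 = $2.83
PFL insurance: $1571.45 × 0.002 = $3.14
Vision plan: $26.63
Life insurance premium: $122.15
(Employer's $586.60 toward vision plan is not withheld from the employee.)
Total deductions = $36.99 + $232.47 + $92.07 + $2.83 + $3.14 + $26.63 + $122.15 = $516.28
Net pay = $1571.45 − $516.28 = $1055.17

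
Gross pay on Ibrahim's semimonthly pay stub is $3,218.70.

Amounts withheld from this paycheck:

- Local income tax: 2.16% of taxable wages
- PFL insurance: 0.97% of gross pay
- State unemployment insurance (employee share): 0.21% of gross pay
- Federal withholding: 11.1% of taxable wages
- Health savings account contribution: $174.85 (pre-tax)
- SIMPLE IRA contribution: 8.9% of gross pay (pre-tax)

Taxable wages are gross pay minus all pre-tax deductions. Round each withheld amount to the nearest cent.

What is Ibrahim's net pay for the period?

Health savings account contribution: $174.85
SIMPLE IRA contribution: $3,218.70 × 0.089 = $286.46
Pre-tax total = $174.85 + $286.46 = $461.31
Taxable wages = $3,218.70 − $461.31 = $2,757.39
Federal withholding: $2,757.39 × 0.111 = $306.07
Local income tax: $2,757.39 × 0.0216 = $59.56
State unemployment insurance (employee share): $3,218.70 × 0.0021 = $6.76
PFL insurance: $3,218.70 × 0.0097 = $31.22
Total deductions = $174.85 + $286.46 + $306.07 + $59.56 + $6.76 + $31.22 = $864.92
Net pay = $3,218.70 − $864.92 = $2,353.78

$2,353.78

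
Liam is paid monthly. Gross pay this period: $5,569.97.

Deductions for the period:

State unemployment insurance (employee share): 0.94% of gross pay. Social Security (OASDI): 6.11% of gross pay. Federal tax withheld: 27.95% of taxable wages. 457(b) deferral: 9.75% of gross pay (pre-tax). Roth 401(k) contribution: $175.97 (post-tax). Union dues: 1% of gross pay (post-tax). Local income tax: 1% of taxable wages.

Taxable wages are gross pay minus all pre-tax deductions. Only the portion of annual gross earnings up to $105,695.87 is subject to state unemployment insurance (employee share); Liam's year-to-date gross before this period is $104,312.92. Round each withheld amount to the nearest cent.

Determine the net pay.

457(b) deferral: $5,569.97 × 0.0975 = $543.07
Taxable wages = $5,569.97 − $543.07 = $5,026.90
Federal tax withheld: $5,026.90 × 0.2795 = $1,405.02
Local income tax: $5,026.90 × 0.01 = $50.27
State unemployment insurance (employee share): only $105,695.87 − $104,312.92 = $1,382.95 of this check is subject → $1,382.95 × 0.0094 = $13.00
Social Security (OASDI): $5,569.97 × 0.0611 = $340.33
Union dues: $5,569.97 × 0.01 = $55.70
Roth 401(k) contribution: $175.97
Total deductions = $543.07 + $1,405.02 + $50.27 + $13.00 + $340.33 + $55.70 + $175.97 = $2,583.36
Net pay = $5,569.97 − $2,583.36 = $2,986.61

$2,986.61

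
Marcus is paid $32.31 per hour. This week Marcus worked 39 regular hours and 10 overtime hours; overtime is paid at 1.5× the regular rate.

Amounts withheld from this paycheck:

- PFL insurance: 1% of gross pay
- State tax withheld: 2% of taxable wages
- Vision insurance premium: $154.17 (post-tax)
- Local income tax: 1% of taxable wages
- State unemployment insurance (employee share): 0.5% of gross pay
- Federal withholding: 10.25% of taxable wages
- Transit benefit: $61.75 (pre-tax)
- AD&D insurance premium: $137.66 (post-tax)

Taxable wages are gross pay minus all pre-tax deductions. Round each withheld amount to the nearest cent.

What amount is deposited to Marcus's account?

$1,141.99

Regular pay: 39 × $32.31 = $1,260.09
Overtime pay: 10 × $32.31 × 1.5 = $484.65
Gross pay = $1,260.09 + $484.65 = $1,744.74
Transit benefit: $61.75
Taxable wages = $1,744.74 − $61.75 = $1,682.99
State tax withheld: $1,682.99 × 0.02 = $33.66
Federal withholding: $1,682.99 × 0.1025 = $172.51
Local income tax: $1,682.99 × 0.01 = $16.83
PFL insurance: $1,744.74 × 0.01 = $17.45
State unemployment insurance (employee share): $1,744.74 × 0.005 = $8.72
Vision insurance premium: $154.17
AD&D insurance premium: $137.66
Total deductions = $61.75 + $33.66 + $172.51 + $16.83 + $17.45 + $8.72 + $154.17 + $137.66 = $602.75
Net pay = $1,744.74 − $602.75 = $1,141.99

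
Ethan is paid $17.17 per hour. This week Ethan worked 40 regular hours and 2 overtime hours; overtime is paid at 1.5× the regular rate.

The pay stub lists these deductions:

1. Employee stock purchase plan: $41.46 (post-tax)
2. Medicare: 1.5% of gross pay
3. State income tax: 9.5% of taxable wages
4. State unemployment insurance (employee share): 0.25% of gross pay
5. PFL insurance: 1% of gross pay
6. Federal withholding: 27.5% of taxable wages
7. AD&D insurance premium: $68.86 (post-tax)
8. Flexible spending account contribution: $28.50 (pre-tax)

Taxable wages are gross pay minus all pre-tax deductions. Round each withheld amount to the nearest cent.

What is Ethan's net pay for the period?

$316.56

Regular pay: 40 × $17.17 = $686.80
Overtime pay: 2 × $17.17 × 1.5 = $51.51
Gross pay = $686.80 + $51.51 = $738.31
Flexible spending account contribution: $28.50
Taxable wages = $738.31 − $28.50 = $709.81
State income tax: $709.81 × 0.095 = $67.43
Federal withholding: $709.81 × 0.275 = $195.20
State unemployment insurance (employee share): $738.31 × 0.0025 = $1.85
PFL insurance: $738.31 × 0.01 = $7.38
Medicare: $738.31 × 0.015 = $11.07
Employee stock purchase plan: $41.46
AD&D insurance premium: $68.86
Total deductions = $28.50 + $67.43 + $195.20 + $1.85 + $7.38 + $11.07 + $41.46 + $68.86 = $421.75
Net pay = $738.31 − $421.75 = $316.56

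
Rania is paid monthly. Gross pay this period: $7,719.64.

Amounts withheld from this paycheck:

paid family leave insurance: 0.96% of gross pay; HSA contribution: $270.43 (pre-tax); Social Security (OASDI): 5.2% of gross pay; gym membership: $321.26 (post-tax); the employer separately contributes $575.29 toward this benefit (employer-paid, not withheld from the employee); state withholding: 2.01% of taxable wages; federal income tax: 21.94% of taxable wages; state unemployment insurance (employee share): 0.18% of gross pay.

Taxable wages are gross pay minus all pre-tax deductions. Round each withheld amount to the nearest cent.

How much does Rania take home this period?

HSA contribution: $270.43
Taxable wages = $7,719.64 − $270.43 = $7,449.21
Federal income tax: $7,449.21 × 0.2194 = $1,634.36
State withholding: $7,449.21 × 0.0201 = $149.73
State unemployment insurance (employee share): $7,719.64 × 0.0018 = $13.90
Social Security (OASDI): $7,719.64 × 0.052 = $401.42
Paid family leave insurance: $7,719.64 × 0.0096 = $74.11
Gym membership: $321.26
(Employer's $575.29 toward gym membership is not withheld from the employee.)
Total deductions = $270.43 + $1,634.36 + $149.73 + $13.90 + $401.42 + $74.11 + $321.26 = $2,865.21
Net pay = $7,719.64 − $2,865.21 = $4,854.43

$4,854.43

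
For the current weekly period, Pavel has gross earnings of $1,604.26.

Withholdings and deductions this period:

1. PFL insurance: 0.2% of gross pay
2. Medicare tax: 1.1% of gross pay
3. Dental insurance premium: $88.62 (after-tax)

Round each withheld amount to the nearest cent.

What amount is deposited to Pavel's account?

$1,494.78

PFL insurance: $1,604.26 × 0.002 = $3.21
Medicare tax: $1,604.26 × 0.011 = $17.65
Dental insurance premium: $88.62
Total deductions = $3.21 + $17.65 + $88.62 = $109.48
Net pay = $1,604.26 − $109.48 = $1,494.78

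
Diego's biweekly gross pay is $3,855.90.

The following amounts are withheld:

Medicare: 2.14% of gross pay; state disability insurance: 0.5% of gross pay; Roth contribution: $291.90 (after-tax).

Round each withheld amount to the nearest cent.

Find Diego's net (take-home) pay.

Medicare: $3,855.90 × 0.0214 = $82.52
State disability insurance: $3,855.90 × 0.005 = $19.28
Roth contribution: $291.90
Total deductions = $82.52 + $19.28 + $291.90 = $393.70
Net pay = $3,855.90 − $393.70 = $3,462.20

$3,462.20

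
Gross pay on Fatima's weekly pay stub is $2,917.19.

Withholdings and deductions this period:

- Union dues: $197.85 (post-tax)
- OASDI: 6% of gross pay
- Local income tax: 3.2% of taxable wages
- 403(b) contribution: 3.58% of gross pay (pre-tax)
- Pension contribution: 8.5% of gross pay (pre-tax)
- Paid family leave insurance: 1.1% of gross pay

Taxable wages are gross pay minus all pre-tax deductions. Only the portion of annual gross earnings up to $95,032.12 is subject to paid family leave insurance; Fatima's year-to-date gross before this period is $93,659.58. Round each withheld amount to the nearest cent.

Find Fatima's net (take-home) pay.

$2,094.74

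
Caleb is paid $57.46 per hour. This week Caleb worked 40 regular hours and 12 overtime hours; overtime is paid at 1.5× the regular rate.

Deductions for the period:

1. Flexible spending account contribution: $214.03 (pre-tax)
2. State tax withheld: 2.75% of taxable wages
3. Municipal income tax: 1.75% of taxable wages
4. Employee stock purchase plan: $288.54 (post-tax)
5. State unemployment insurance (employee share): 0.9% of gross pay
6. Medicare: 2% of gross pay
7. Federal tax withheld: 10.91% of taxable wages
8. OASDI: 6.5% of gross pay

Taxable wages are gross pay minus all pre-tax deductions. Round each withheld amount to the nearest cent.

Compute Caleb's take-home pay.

$2,036.27

Regular pay: 40 × $57.46 = $2,298.40
Overtime pay: 12 × $57.46 × 1.5 = $1,034.28
Gross pay = $2,298.40 + $1,034.28 = $3,332.68
Flexible spending account contribution: $214.03
Taxable wages = $3,332.68 − $214.03 = $3,118.65
Municipal income tax: $3,118.65 × 0.0175 = $54.58
State tax withheld: $3,118.65 × 0.0275 = $85.76
Federal tax withheld: $3,118.65 × 0.1091 = $340.24
Medicare: $3,332.68 × 0.02 = $66.65
State unemployment insurance (employee share): $3,332.68 × 0.009 = $29.99
OASDI: $3,332.68 × 0.065 = $216.62
Employee stock purchase plan: $288.54
Total deductions = $214.03 + $54.58 + $85.76 + $340.24 + $66.65 + $29.99 + $216.62 + $288.54 = $1,296.41
Net pay = $3,332.68 − $1,296.41 = $2,036.27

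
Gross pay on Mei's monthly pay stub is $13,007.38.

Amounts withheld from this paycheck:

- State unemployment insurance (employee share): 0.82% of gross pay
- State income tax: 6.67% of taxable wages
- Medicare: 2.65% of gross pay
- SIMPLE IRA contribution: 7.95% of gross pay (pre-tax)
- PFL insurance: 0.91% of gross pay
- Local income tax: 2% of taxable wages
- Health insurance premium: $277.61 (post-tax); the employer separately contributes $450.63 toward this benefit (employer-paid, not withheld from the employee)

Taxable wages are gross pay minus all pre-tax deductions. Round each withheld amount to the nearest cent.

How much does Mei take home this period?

$10,087.86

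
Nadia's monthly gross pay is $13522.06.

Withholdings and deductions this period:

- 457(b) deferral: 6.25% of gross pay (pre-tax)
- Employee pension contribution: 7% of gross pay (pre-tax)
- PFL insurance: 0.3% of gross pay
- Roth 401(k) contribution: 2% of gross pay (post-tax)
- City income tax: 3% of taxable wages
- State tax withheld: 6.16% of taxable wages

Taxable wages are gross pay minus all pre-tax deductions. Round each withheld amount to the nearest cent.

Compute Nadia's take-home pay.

457(b) deferral: $13522.06 × 0.0625 = $845.13
Employee pension contribution: $13522.06 × 0.07 = $946.54
Pre-tax total = $845.13 + $946.54 = $1791.67
Taxable wages = $13522.06 − $1791.67 = $11730.39
State tax withheld: $11730.39 × 0.0616 = $722.59
City income tax: $11730.39 × 0.03 = $351.91
PFL insurance: $13522.06 × 0.003 = $40.57
Roth 401(k) contribution: $13522.06 × 0.02 = $270.44
Total deductions = $845.13 + $946.54 + $722.59 + $351.91 + $40.57 + $270.44 = $3177.18
Net pay = $13522.06 − $3177.18 = $10344.88

$10344.88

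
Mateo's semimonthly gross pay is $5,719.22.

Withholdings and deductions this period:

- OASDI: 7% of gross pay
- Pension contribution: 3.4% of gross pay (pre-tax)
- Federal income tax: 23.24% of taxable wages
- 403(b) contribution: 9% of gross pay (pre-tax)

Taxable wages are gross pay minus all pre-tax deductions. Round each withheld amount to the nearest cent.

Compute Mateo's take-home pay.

403(b) contribution: $5,719.22 × 0.09 = $514.73
Pension contribution: $5,719.22 × 0.034 = $194.45
Pre-tax total = $514.73 + $194.45 = $709.18
Taxable wages = $5,719.22 − $709.18 = $5,010.04
Federal income tax: $5,010.04 × 0.2324 = $1,164.33
OASDI: $5,719.22 × 0.07 = $400.35
Total deductions = $514.73 + $194.45 + $1,164.33 + $400.35 = $2,273.86
Net pay = $5,719.22 − $2,273.86 = $3,445.36

$3,445.36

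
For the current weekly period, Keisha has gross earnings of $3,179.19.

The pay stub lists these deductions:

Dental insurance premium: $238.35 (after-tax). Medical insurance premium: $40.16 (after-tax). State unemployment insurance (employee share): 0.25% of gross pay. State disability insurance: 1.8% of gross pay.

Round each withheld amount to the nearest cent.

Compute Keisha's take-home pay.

State unemployment insurance (employee share): $3,179.19 × 0.0025 = $7.95
State disability insurance: $3,179.19 × 0.018 = $57.23
Medical insurance premium: $40.16
Dental insurance premium: $238.35
Total deductions = $7.95 + $57.23 + $40.16 + $238.35 = $343.69
Net pay = $3,179.19 − $343.69 = $2,835.50

$2,835.50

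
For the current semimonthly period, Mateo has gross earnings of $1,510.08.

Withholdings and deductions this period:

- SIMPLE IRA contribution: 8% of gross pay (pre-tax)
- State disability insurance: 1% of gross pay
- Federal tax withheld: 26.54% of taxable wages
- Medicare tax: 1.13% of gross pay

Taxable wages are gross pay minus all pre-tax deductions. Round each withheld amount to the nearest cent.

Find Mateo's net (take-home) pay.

$988.40

SIMPLE IRA contribution: $1,510.08 × 0.08 = $120.81
Taxable wages = $1,510.08 − $120.81 = $1,389.27
Federal tax withheld: $1,389.27 × 0.2654 = $368.71
Medicare tax: $1,510.08 × 0.0113 = $17.06
State disability insurance: $1,510.08 × 0.01 = $15.10
Total deductions = $120.81 + $368.71 + $17.06 + $15.10 = $521.68
Net pay = $1,510.08 − $521.68 = $988.40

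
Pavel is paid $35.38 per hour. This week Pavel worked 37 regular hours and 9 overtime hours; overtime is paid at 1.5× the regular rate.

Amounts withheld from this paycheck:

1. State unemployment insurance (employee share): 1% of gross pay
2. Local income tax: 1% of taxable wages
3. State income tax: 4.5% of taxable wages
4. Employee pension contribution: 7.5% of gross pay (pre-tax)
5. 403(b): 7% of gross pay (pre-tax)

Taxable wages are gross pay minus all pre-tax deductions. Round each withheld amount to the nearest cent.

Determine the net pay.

$1425.73

Regular pay: 37 × $35.38 = $1309.06
Overtime pay: 9 × $35.38 × 1.5 = $477.63
Gross pay = $1309.06 + $477.63 = $1786.69
Employee pension contribution: $1786.69 × 0.075 = $134.00
403(b): $1786.69 × 0.07 = $125.07
Pre-tax total = $134.00 + $125.07 = $259.07
Taxable wages = $1786.69 − $259.07 = $1527.62
Local income tax: $1527.62 × 0.01 = $15.28
State income tax: $1527.62 × 0.045 = $68.74
State unemployment insurance (employee share): $1786.69 × 0.01 = $17.87
Total deductions = $134.00 + $125.07 + $15.28 + $68.74 + $17.87 = $360.96
Net pay = $1786.69 − $360.96 = $1425.73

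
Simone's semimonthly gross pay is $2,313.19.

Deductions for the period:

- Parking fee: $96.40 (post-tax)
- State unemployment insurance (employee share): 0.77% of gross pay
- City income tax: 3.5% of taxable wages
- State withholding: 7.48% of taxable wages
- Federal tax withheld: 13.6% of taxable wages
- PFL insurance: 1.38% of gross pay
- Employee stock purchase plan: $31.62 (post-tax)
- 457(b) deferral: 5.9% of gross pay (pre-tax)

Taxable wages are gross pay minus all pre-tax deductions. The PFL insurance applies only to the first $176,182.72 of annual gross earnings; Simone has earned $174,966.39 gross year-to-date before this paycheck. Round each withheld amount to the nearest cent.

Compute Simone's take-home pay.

$1,479.06

457(b) deferral: $2,313.19 × 0.059 = $136.48
Taxable wages = $2,313.19 − $136.48 = $2,176.71
City income tax: $2,176.71 × 0.035 = $76.18
State withholding: $2,176.71 × 0.0748 = $162.82
Federal tax withheld: $2,176.71 × 0.136 = $296.03
PFL insurance: only $176,182.72 − $174,966.39 = $1,216.33 of this check is subject → $1,216.33 × 0.0138 = $16.79
State unemployment insurance (employee share): $2,313.19 × 0.0077 = $17.81
Employee stock purchase plan: $31.62
Parking fee: $96.40
Total deductions = $136.48 + $76.18 + $162.82 + $296.03 + $16.79 + $17.81 + $31.62 + $96.40 = $834.13
Net pay = $2,313.19 − $834.13 = $1,479.06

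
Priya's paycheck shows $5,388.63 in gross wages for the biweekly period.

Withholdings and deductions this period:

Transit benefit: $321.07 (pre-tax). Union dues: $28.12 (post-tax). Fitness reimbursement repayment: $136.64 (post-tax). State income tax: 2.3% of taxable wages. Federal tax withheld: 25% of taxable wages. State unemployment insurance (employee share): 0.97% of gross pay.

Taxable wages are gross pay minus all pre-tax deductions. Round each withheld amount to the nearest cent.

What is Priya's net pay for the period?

Transit benefit: $321.07
Taxable wages = $5,388.63 − $321.07 = $5,067.56
Federal tax withheld: $5,067.56 × 0.25 = $1,266.89
State income tax: $5,067.56 × 0.023 = $116.55
State unemployment insurance (employee share): $5,388.63 × 0.0097 = $52.27
Union dues: $28.12
Fitness reimbursement repayment: $136.64
Total deductions = $321.07 + $1,266.89 + $116.55 + $52.27 + $28.12 + $136.64 = $1,921.54
Net pay = $5,388.63 − $1,921.54 = $3,467.09

$3,467.09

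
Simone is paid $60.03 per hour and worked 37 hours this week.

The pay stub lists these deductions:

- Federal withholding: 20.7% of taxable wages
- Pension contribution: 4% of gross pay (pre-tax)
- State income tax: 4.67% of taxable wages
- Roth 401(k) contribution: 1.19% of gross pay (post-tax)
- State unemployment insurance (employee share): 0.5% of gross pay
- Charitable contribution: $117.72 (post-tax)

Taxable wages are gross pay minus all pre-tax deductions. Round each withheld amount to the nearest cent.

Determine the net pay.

Gross pay: 37 × $60.03 = $2,221.11
Pension contribution: $2,221.11 × 0.04 = $88.84
Taxable wages = $2,221.11 − $88.84 = $2,132.27
Federal withholding: $2,132.27 × 0.207 = $441.38
State income tax: $2,132.27 × 0.0467 = $99.58
State unemployment insurance (employee share): $2,221.11 × 0.005 = $11.11
Roth 401(k) contribution: $2,221.11 × 0.0119 = $26.43
Charitable contribution: $117.72
Total deductions = $88.84 + $441.38 + $99.58 + $11.11 + $26.43 + $117.72 = $785.06
Net pay = $2,221.11 − $785.06 = $1,436.05

$1,436.05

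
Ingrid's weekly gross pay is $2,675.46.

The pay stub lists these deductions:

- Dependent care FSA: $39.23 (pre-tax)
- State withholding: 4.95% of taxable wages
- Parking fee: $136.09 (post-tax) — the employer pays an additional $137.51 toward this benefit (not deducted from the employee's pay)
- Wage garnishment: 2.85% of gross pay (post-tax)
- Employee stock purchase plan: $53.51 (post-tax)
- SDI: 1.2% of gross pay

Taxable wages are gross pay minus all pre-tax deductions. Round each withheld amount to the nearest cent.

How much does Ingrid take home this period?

Dependent care FSA: $39.23
Taxable wages = $2,675.46 − $39.23 = $2,636.23
State withholding: $2,636.23 × 0.0495 = $130.49
SDI: $2,675.46 × 0.012 = $32.11
Wage garnishment: $2,675.46 × 0.0285 = $76.25
Employee stock purchase plan: $53.51
Parking fee: $136.09
(Employer's $137.51 toward parking fee is not withheld from the employee.)
Total deductions = $39.23 + $130.49 + $32.11 + $76.25 + $53.51 + $136.09 = $467.68
Net pay = $2,675.46 − $467.68 = $2,207.78

$2,207.78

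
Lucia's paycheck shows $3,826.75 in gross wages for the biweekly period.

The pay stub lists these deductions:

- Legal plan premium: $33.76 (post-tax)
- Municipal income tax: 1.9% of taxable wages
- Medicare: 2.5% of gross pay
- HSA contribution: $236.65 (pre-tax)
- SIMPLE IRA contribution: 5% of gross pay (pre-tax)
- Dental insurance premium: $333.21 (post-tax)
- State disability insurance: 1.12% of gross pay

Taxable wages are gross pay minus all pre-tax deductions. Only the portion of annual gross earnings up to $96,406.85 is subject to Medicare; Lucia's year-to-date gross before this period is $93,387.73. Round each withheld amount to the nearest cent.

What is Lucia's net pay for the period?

$2,848.87

HSA contribution: $236.65
SIMPLE IRA contribution: $3,826.75 × 0.05 = $191.34
Pre-tax total = $236.65 + $191.34 = $427.99
Taxable wages = $3,826.75 − $427.99 = $3,398.76
Municipal income tax: $3,398.76 × 0.019 = $64.58
State disability insurance: $3,826.75 × 0.0112 = $42.86
Medicare: only $96,406.85 − $93,387.73 = $3,019.12 of this check is subject → $3,019.12 × 0.025 = $75.48
Legal plan premium: $33.76
Dental insurance premium: $333.21
Total deductions = $236.65 + $191.34 + $64.58 + $42.86 + $75.48 + $33.76 + $333.21 = $977.88
Net pay = $3,826.75 − $977.88 = $2,848.87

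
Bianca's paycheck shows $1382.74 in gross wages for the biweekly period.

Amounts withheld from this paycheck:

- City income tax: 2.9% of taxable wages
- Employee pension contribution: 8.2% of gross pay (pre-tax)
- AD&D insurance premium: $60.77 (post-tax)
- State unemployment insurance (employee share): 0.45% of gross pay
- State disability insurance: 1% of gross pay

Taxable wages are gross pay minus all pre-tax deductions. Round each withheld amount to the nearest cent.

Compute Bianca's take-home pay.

Employee pension contribution: $1382.74 × 0.082 = $113.38
Taxable wages = $1382.74 − $113.38 = $1269.36
City income tax: $1269.36 × 0.029 = $36.81
State unemployment insurance (employee share): $1382.74 × 0.0045 = $6.22
State disability insurance: $1382.74 × 0.01 = $13.83
AD&D insurance premium: $60.77
Total deductions = $113.38 + $36.81 + $6.22 + $13.83 + $60.77 = $231.01
Net pay = $1382.74 − $231.01 = $1151.73

$1151.73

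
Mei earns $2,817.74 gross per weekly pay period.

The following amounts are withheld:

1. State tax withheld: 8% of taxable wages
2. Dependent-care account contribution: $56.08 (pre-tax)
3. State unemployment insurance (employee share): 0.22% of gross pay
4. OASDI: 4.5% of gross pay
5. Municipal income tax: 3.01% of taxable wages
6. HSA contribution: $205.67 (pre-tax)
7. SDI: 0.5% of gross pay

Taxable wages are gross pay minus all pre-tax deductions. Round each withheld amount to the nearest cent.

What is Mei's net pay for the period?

HSA contribution: $205.67
Dependent-care account contribution: $56.08
Pre-tax total = $205.67 + $56.08 = $261.75
Taxable wages = $2,817.74 − $261.75 = $2,555.99
Municipal income tax: $2,555.99 × 0.0301 = $76.94
State tax withheld: $2,555.99 × 0.08 = $204.48
SDI: $2,817.74 × 0.005 = $14.09
OASDI: $2,817.74 × 0.045 = $126.80
State unemployment insurance (employee share): $2,817.74 × 0.0022 = $6.20
Total deductions = $205.67 + $56.08 + $76.94 + $204.48 + $14.09 + $126.80 + $6.20 = $690.26
Net pay = $2,817.74 − $690.26 = $2,127.48

$2,127.48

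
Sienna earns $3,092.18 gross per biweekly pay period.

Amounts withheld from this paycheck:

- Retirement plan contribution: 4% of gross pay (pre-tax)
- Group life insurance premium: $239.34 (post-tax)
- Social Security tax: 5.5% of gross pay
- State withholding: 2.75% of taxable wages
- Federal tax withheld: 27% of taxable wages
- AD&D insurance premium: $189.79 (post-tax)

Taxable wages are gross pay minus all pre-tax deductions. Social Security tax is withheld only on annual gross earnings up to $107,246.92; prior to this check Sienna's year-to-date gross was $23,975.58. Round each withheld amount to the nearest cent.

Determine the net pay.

$1,486.17

Retirement plan contribution: $3,092.18 × 0.04 = $123.69
Taxable wages = $3,092.18 − $123.69 = $2,968.49
State withholding: $2,968.49 × 0.0275 = $81.63
Federal tax withheld: $2,968.49 × 0.27 = $801.49
Social Security tax: cap not yet reached, full $3,092.18 is subject → $3,092.18 × 0.055 = $170.07
Group life insurance premium: $239.34
AD&D insurance premium: $189.79
Total deductions = $123.69 + $81.63 + $801.49 + $170.07 + $239.34 + $189.79 = $1,606.01
Net pay = $3,092.18 − $1,606.01 = $1,486.17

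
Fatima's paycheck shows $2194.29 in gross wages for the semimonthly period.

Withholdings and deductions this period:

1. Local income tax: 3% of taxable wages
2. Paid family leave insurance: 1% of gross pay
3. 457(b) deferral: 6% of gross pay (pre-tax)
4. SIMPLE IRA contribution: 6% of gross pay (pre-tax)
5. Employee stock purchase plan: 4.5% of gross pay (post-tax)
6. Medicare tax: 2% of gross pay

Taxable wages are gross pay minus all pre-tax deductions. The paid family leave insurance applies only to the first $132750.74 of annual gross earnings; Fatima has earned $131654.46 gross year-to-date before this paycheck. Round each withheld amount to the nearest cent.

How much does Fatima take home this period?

$1719.45

457(b) deferral: $2194.29 × 0.06 = $131.66
SIMPLE IRA contribution: $2194.29 × 0.06 = $131.66
Pre-tax total = $131.66 + $131.66 = $263.32
Taxable wages = $2194.29 − $263.32 = $1930.97
Local income tax: $1930.97 × 0.03 = $57.93
Paid family leave insurance: only $132750.74 − $131654.46 = $1096.28 of this check is subject → $1096.28 × 0.01 = $10.96
Medicare tax: $2194.29 × 0.02 = $43.89
Employee stock purchase plan: $2194.29 × 0.045 = $98.74
Total deductions = $131.66 + $131.66 + $57.93 + $10.96 + $43.89 + $98.74 = $474.84
Net pay = $2194.29 − $474.84 = $1719.45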